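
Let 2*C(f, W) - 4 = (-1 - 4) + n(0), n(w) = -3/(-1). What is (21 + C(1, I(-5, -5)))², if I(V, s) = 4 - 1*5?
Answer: 484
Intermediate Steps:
n(w) = 3 (n(w) = -3*(-1) = 3)
I(V, s) = -1 (I(V, s) = 4 - 5 = -1)
C(f, W) = 1 (C(f, W) = 2 + ((-1 - 4) + 3)/2 = 2 + (-5 + 3)/2 = 2 + (½)*(-2) = 2 - 1 = 1)
(21 + C(1, I(-5, -5)))² = (21 + 1)² = 22² = 484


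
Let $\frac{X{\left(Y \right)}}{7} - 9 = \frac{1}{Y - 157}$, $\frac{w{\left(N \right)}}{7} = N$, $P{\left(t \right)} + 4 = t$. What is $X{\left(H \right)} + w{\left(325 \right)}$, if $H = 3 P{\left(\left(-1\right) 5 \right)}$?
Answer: $\frac{430185}{184} \approx 2338.0$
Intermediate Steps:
$P{\left(t \right)} = -4 + t$
$w{\left(N \right)} = 7 N$
$H = -27$ ($H = 3 \left(-4 - 5\right) = 3 \left(-9\right) = -27$)
$X{\left(Y \right)} = 63 + \frac{7}{-157 + Y}$ ($X{\left(Y \right)} = 63 + \frac{7}{Y - 157} = 63 + \frac{7}{-157 + Y}$)
$X{\left(H \right)} + w{\left(325 \right)} = \frac{7 \left(-1412 + 9 \left(-27\right)\right)}{-157 - 27} + 7 \cdot 325 = \frac{7 \left(-1412 - 243\right)}{-184} + 2275 = 7 \left(- \frac{1}{184}\right) \left(-1655\right) + 2275 = \frac{11585}{184} + 2275 = \frac{430185}{184}$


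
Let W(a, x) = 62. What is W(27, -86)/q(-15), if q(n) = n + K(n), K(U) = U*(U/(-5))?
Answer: -31/30 ≈ -1.0333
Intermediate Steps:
K(U) = -U²/5 (K(U) = U*(U*(-⅕)) = U*(-U/5) = -U²/5)
q(n) = n - n²/5
W(27, -86)/q(-15) = 62/(((⅕)*(-15)*(5 - 1*(-15)))) = 62/(((⅕)*(-15)*(5 + 15))) = 62/(((⅕)*(-15)*20)) = 62/(-60) = 62*(-1/60) = -31/30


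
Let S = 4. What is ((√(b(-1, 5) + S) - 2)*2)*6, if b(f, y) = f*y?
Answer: -24 + 12*I ≈ -24.0 + 12.0*I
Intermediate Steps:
((√(b(-1, 5) + S) - 2)*2)*6 = ((√(-1*5 + 4) - 2)*2)*6 = ((√(-5 + 4) - 2)*2)*6 = ((√(-1) - 2)*2)*6 = ((I - 2)*2)*6 = ((-2 + I)*2)*6 = (-4 + 2*I)*6 = -24 + 12*I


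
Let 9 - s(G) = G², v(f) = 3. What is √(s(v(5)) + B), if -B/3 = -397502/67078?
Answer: √19997729367/33539 ≈ 4.2164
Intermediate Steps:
s(G) = 9 - G²
B = 596253/33539 (B = -(-1192506)/67078 = -3*(-198751/33539) = 596253/33539 ≈ 17.778)
√(s(v(5)) + B) = √((9 - 1*3²) + 596253/33539) = √((9 - 1*9) + 596253/33539) = √((9 - 9) + 596253/33539) = √(0 + 596253/33539) = √(596253/33539) = √19997729367/33539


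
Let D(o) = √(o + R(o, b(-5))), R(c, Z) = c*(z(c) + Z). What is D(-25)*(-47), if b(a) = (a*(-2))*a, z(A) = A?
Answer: -235*√74 ≈ -2021.5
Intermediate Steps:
b(a) = -2*a² (b(a) = (-2*a)*a = -2*a²)
R(c, Z) = c*(Z + c) (R(c, Z) = c*(c + Z) = c*(Z + c))
D(o) = √(o + o*(-50 + o)) (D(o) = √(o + o*(-2*(-5)² + o)) = √(o + o*(-2*25 + o)) = √(o + o*(-50 + o)))
D(-25)*(-47) = √(-25*(-49 - 25))*(-47) = √(-25*(-74))*(-47) = √1850*(-47) = (5*√74)*(-47) = -235*√74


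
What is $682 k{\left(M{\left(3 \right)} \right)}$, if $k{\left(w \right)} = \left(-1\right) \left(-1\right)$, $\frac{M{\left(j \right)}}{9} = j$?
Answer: $682$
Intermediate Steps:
$M{\left(j \right)} = 9 j$
$k{\left(w \right)} = 1$
$682 k{\left(M{\left(3 \right)} \right)} = 682 \cdot 1 = 682$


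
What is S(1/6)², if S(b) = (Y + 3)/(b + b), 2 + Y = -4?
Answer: 81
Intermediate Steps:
Y = -6 (Y = -2 - 4 = -6)
S(b) = -3/(2*b) (S(b) = (-6 + 3)/(b + b) = -3*1/(2*b) = -3/(2*b))
S(1/6)² = (-3/(2*(1/6)))² = (-3/(2*(1*(⅙))))² = (-3/(2*⅙))² = (-3/2*6)² = (-9)² = 81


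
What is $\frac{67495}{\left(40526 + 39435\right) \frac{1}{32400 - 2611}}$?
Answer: $\frac{2010608555}{79961} \approx 25145.0$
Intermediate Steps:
$\frac{67495}{\left(40526 + 39435\right) \frac{1}{32400 - 2611}} = \frac{67495}{79961 \cdot \frac{1}{29789}} = \frac{67495}{\frac{79961}{29789}} = 67495 \cdot \frac{29789}{79961} = \frac{2010608555}{79961}$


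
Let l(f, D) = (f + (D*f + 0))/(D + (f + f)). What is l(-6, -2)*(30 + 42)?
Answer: -216/7 ≈ -30.857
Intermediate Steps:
l(f, D) = (f + D*f)/(D + 2*f)
l(-6, -2)*(30 + 42) = (-6*(1 - 2)/(-2 + 2*(-6)))*(30 + 42) = -6*(-1)/(-2 - 12)*72 = -6*(-1)/(-14)*72 = -6*(-1/14)*(-1)*72 = -3/7*72 = -216/7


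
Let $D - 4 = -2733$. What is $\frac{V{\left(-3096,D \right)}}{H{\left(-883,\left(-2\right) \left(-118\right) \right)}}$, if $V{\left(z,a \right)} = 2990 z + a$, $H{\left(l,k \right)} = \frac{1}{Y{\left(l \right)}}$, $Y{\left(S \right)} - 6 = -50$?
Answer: $407429836$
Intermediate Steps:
$Y{\left(S \right)} = -44$ ($Y{\left(S \right)} = 6 - 50 = -44$)
$D = -2729$ ($D = 4 - 2733 = -2729$)
$H{\left(l,k \right)} = - \frac{1}{44}$ ($H{\left(l,k \right)} = \frac{1}{-44} = - \frac{1}{44}$)
$V{\left(z,a \right)} = a + 2990 z$
$\frac{V{\left(-3096,D \right)}}{H{\left(-883,\left(-2\right) \left(-118\right) \right)}} = \frac{-2729 + 2990 \left(-3096\right)}{- \frac{1}{44}} = \left(-2729 - 9257040\right) \left(-44\right) = \left(-9259769\right) \left(-44\right) = 407429836$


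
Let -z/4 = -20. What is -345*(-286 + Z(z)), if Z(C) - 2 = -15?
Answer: 103155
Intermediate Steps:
z = 80 (z = -4*(-20) = 80)
Z(C) = -13 (Z(C) = 2 - 15 = -13)
-345*(-286 + Z(z)) = -345*(-286 - 13) = -345*(-299) = 103155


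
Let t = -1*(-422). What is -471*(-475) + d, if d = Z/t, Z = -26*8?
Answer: 47205871/211 ≈ 2.2372e+5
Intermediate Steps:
t = 422
Z = -208
d = -104/211 (d = -208/422 = -208*1/422 = -104/211 ≈ -0.49289)
-471*(-475) + d = -471*(-475) - 104/211 = 223725 - 104/211 = 47205871/211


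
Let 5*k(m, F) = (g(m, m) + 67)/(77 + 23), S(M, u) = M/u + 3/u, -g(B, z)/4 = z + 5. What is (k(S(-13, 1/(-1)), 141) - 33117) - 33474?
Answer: -33295493/500 ≈ -66591.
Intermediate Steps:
g(B, z) = -20 - 4*z (g(B, z) = -4*(z + 5) = -4*(5 + z) = -20 - 4*z)
S(M, u) = 3/u + M/u
k(m, F) = 47/500 - m/125 (k(m, F) = (((-20 - 4*m) + 67)/(77 + 23))/5 = ((47 - 4*m)/100)/5 = ((47 - 4*m)*(1/100))/5 = (47/100 - m/25)/5 = 47/500 - m/125)
(k(S(-13, 1/(-1)), 141) - 33117) - 33474 = ((47/500 - (3 - 13)/(125*(1/(-1)))) - 33117) - 33474 = ((47/500 - (-10)/(125*(-1))) - 33117) - 33474 = ((47/500 - (-1)*(-10)/125) - 33117) - 33474 = ((47/500 - 1/125*10) - 33117) - 33474 = ((47/500 - 2/25) - 33117) - 33474 = (7/500 - 33117) - 33474 = -16558493/500 - 33474 = -33295493/500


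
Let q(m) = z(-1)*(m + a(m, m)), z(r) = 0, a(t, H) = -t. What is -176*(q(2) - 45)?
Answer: 7920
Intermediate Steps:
q(m) = 0 (q(m) = 0*(m - m) = 0*0 = 0)
-176*(q(2) - 45) = -176*(0 - 45) = -176*(-45) = 7920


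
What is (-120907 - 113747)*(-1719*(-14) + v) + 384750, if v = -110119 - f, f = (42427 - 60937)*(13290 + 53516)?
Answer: -290148029679828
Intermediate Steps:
f = -1236579060 (f = -18510*66806 = -1236579060)
v = 1236468941 (v = -110119 - 1*(-1236579060) = -110119 + 1236579060 = 1236468941)
(-120907 - 113747)*(-1719*(-14) + v) + 384750 = (-120907 - 113747)*(-1719*(-14) + 1236468941) + 384750 = -234654*(24066 + 1236468941) + 384750 = -234654*1236493007 + 384750 = -290148030064578 + 384750 = -290148029679828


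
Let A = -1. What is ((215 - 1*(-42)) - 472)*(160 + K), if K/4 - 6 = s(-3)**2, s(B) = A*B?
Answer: -47300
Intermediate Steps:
s(B) = -B
K = 60 (K = 24 + 4*(-1*(-3))**2 = 24 + 4*3**2 = 24 + 4*9 = 24 + 36 = 60)
((215 - 1*(-42)) - 472)*(160 + K) = ((215 - 1*(-42)) - 472)*(160 + 60) = ((215 + 42) - 472)*220 = (257 - 472)*220 = -215*220 = -47300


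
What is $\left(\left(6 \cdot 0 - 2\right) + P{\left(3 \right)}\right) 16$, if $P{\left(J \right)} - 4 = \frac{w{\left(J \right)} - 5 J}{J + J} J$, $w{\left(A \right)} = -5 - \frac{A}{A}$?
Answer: $-136$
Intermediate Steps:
$w{\left(A \right)} = -6$ ($w{\left(A \right)} = -5 - 1 = -6$)
$P{\left(J \right)} = 1 - \frac{5 J}{2}$ ($P{\left(J \right)} = 4 + \frac{-6 - 5 J}{J + J} J = 4 + \frac{-6 - 5 J}{2 J} J = 4 - \left(3 + \frac{5 J}{2}\right) = 1 - \frac{5 J}{2}$)
$\left(\left(6 \cdot 0 - 2\right) + P{\left(3 \right)}\right) 16 = \left(\left(6 \cdot 0 - 2\right) + \left(1 - \frac{15}{2}\right)\right) 16 = \left(\left(0 - 2\right) + \left(1 - \frac{15}{2}\right)\right) 16 = \left(-2 - \frac{13}{2}\right) 16 = \left(- \frac{17}{2}\right) 16 = -136$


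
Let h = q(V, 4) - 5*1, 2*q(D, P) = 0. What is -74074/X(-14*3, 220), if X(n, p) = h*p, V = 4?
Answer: 3367/50 ≈ 67.340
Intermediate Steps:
q(D, P) = 0 (q(D, P) = (1/2)*0 = 0)
h = -5 (h = 0 - 5*1 = 0 - 5 = -5)
X(n, p) = -5*p
-74074/X(-14*3, 220) = -74074/((-5*220)) = -74074/(-1100) = -74074*(-1/1100) = 3367/50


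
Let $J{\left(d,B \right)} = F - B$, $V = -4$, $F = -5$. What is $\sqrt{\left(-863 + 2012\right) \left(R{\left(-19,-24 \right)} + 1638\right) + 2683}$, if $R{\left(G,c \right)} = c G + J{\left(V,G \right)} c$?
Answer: $5 \sqrt{80905} \approx 1422.2$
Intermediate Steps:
$J{\left(d,B \right)} = -5 - B$
$R{\left(G,c \right)} = G c + c \left(-5 - G\right)$ ($R{\left(G,c \right)} = c G + \left(-5 - G\right) c = G c + c \left(-5 - G\right)$)
$\sqrt{\left(-863 + 2012\right) \left(R{\left(-19,-24 \right)} + 1638\right) + 2683} = \sqrt{\left(-863 + 2012\right) \left(\left(-5\right) \left(-24\right) + 1638\right) + 2683} = \sqrt{1149 \left(120 + 1638\right) + 2683} = \sqrt{1149 \cdot 1758 + 2683} = \sqrt{2019942 + 2683} = \sqrt{2022625} = 5 \sqrt{80905}$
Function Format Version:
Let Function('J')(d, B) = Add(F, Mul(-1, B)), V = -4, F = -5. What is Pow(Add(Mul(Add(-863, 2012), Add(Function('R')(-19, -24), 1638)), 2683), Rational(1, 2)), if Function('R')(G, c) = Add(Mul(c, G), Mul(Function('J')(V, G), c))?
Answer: Mul(5, Pow(80905, Rational(1, 2))) ≈ 1422.2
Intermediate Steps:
Function('J')(d, B) = Add(-5, Mul(-1, B))
Function('R')(G, c) = Add(Mul(G, c), Mul(c, Add(-5, Mul(-1, G)))) (Function('R')(G, c) = Add(Mul(c, G), Mul(Add(-5, Mul(-1, G)), c)) = Add(Mul(G, c), Mul(c, Add(-5, Mul(-1, G)))))
Pow(Add(Mul(Add(-863, 2012), Add(Function('R')(-19, -24), 1638)), 2683), Rational(1, 2)) = Pow(Add(Mul(Add(-863, 2012), Add(Mul(-5, -24), 1638)), 2683), Rational(1, 2)) = Pow(Add(Mul(1149, Add(120, 1638)), 2683), Rational(1, 2)) = Pow(Add(Mul(1149, 1758), 2683), Rational(1, 2)) = Pow(Add(2019942, 2683), Rational(1, 2)) = Pow(2022625, Rational(1, 2)) = Mul(5, Pow(80905, Rational(1, 2)))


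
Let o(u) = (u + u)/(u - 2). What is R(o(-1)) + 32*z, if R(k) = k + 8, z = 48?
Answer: 4634/3 ≈ 1544.7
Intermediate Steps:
o(u) = 2*u/(-2 + u) (o(u) = (2*u)/(-2 + u) = 2*u/(-2 + u))
R(k) = 8 + k
R(o(-1)) + 32*z = (8 + 2*(-1)/(-2 - 1)) + 32*48 = (8 + 2*(-1)/(-3)) + 1536 = (8 + 2*(-1)*(-⅓)) + 1536 = (8 + ⅔) + 1536 = 26/3 + 1536 = 4634/3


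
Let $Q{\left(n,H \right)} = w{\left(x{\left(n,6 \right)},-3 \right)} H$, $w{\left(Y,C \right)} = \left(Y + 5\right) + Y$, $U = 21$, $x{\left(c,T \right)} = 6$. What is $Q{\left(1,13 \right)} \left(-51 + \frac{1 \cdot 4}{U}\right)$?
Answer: $- \frac{235807}{21} \approx -11229.0$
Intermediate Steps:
$w{\left(Y,C \right)} = 5 + 2 Y$ ($w{\left(Y,C \right)} = \left(5 + Y\right) + Y = 5 + 2 Y$)
$Q{\left(n,H \right)} = 17 H$ ($Q{\left(n,H \right)} = \left(5 + 2 \cdot 6\right) H = \left(5 + 12\right) H = 17 H$)
$Q{\left(1,13 \right)} \left(-51 + \frac{1 \cdot 4}{U}\right) = 17 \cdot 13 \left(-51 + \frac{1 \cdot 4}{21}\right) = 221 \left(-51 + 4 \cdot \frac{1}{21}\right) = 221 \left(-51 + \frac{4}{21}\right) = 221 \left(- \frac{1067}{21}\right) = - \frac{235807}{21}$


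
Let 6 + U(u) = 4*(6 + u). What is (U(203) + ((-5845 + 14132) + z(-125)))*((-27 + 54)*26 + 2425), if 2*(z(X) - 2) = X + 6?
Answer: 56658113/2 ≈ 2.8329e+7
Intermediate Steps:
z(X) = 5 + X/2 (z(X) = 2 + (X + 6)/2 = 2 + (6 + X)/2 = 2 + (3 + X/2) = 5 + X/2)
U(u) = 18 + 4*u (U(u) = -6 + 4*(6 + u) = -6 + (24 + 4*u) = 18 + 4*u)
(U(203) + ((-5845 + 14132) + z(-125)))*((-27 + 54)*26 + 2425) = ((18 + 4*203) + ((-5845 + 14132) + (5 + (1/2)*(-125))))*((-27 + 54)*26 + 2425) = ((18 + 812) + (8287 + (5 - 125/2)))*(27*26 + 2425) = (830 + (8287 - 115/2))*(702 + 2425) = (830 + 16459/2)*3127 = (18119/2)*3127 = 56658113/2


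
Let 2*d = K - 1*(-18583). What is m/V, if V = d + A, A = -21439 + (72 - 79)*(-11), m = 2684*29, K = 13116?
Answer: -155672/11025 ≈ -14.120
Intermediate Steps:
m = 77836
d = 31699/2 (d = (13116 - 1*(-18583))/2 = (13116 + 18583)/2 = (1/2)*31699 = 31699/2 ≈ 15850.)
A = -21362 (A = -21439 - 7*(-11) = -21439 + 77 = -21362)
V = -11025/2 (V = 31699/2 - 21362 = -11025/2 ≈ -5512.5)
m/V = 77836/(-11025/2) = 77836*(-2/11025) = -155672/11025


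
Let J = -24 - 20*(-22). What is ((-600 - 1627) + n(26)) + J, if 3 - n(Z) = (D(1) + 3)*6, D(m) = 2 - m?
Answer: -1832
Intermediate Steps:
n(Z) = -21 (n(Z) = 3 - ((2 - 1*1) + 3)*6 = 3 - ((2 - 1) + 3)*6 = 3 - (1 + 3)*6 = 3 - 4*6 = 3 - 1*24 = 3 - 24 = -21)
J = 416 (J = -24 + 440 = 416)
((-600 - 1627) + n(26)) + J = ((-600 - 1627) - 21) + 416 = (-2227 - 21) + 416 = -2248 + 416 = -1832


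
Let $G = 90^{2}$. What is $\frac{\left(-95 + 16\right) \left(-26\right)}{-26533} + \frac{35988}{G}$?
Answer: $\frac{6014309}{1377675} \approx 4.3655$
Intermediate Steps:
$G = 8100$
$\frac{\left(-95 + 16\right) \left(-26\right)}{-26533} + \frac{35988}{G} = \frac{\left(-95 + 16\right) \left(-26\right)}{-26533} + \frac{35988}{8100} = \left(-79\right) \left(-26\right) \left(- \frac{1}{26533}\right) + 35988 \cdot \frac{1}{8100} = 2054 \left(- \frac{1}{26533}\right) + \frac{2999}{675} = - \frac{158}{2041} + \frac{2999}{675} = \frac{6014309}{1377675}$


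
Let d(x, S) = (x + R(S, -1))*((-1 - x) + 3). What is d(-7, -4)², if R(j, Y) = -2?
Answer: 6561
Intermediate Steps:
d(x, S) = (-2 + x)*(2 - x) (d(x, S) = (x - 2)*((-1 - x) + 3) = (-2 + x)*(2 - x))
d(-7, -4)² = (-4 - 1*(-7)² + 4*(-7))² = (-4 - 1*49 - 28)² = (-4 - 49 - 28)² = (-81)² = 6561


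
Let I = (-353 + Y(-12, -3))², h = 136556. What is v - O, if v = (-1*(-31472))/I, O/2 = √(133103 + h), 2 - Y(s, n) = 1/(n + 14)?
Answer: 952028/3728761 - 2*√269659 ≈ -1038.3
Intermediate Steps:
Y(s, n) = 2 - 1/(14 + n) (Y(s, n) = 2 - 1/(n + 14) = 2 - 1/(14 + n))
O = 2*√269659 (O = 2*√(133103 + 136556) = 2*√269659 ≈ 1038.6)
I = 14915044/121 (I = (-353 + (27 + 2*(-3))/(14 - 3))² = (-353 + (27 - 6)/11)² = (-353 + (1/11)*21)² = (-353 + 21/11)² = (-3862/11)² = 14915044/121 ≈ 1.2326e+5)
v = 952028/3728761 (v = (-1*(-31472))/(14915044/121) = 31472*(121/14915044) = 952028/3728761 ≈ 0.25532)
v - O = 952028/3728761 - 2*√269659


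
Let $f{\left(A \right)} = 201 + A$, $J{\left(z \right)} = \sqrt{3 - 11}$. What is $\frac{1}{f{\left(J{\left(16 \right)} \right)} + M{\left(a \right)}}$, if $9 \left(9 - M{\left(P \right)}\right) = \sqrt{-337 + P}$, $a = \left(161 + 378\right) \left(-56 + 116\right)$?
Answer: $\frac{9}{1890 - \sqrt{32003} + 18 i \sqrt{2}} \approx 0.0052586 - 7.8231 \cdot 10^{-5} i$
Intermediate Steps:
$J{\left(z \right)} = 2 i \sqrt{2}$ ($J{\left(z \right)} = \sqrt{-8} = 2 i \sqrt{2}$)
$a = 32340$ ($a = 539 \cdot 60 = 32340$)
$M{\left(P \right)} = 9 - \frac{\sqrt{-337 + P}}{9}$
$\frac{1}{f{\left(J{\left(16 \right)} \right)} + M{\left(a \right)}} = \frac{1}{\left(201 + 2 i \sqrt{2}\right) + \left(9 - \frac{\sqrt{-337 + 32340}}{9}\right)} = \frac{1}{\left(201 + 2 i \sqrt{2}\right) + \left(9 - \frac{\sqrt{32003}}{9}\right)} = \frac{1}{210 - \frac{\sqrt{32003}}{9} + 2 i \sqrt{2}}$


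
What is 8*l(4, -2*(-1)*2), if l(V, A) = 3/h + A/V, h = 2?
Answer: 20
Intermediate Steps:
l(V, A) = 3/2 + A/V
8*l(4, -2*(-1)*2) = 8*(3/2 + (-2*(-1)*2)/4) = 8*(3/2 + (2*2)*(¼)) = 8*(3/2 + 4*(¼)) = 8*(3/2 + 1) = 8*(5/2) = 20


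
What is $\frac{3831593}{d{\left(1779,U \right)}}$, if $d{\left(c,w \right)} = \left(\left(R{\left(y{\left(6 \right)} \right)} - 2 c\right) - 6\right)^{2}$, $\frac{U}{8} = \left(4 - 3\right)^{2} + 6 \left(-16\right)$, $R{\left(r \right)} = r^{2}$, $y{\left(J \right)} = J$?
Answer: $\frac{3831593}{12446784} \approx 0.30784$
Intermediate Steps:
$U = -760$ ($U = 8 \left(\left(4 - 3\right)^{2} + 6 \left(-16\right)\right) = 8 \left(1^{2} - 96\right) = 8 \left(1 - 96\right) = 8 \left(-95\right) = -760$)
$d{\left(c,w \right)} = \left(30 - 2 c\right)^{2}$ ($d{\left(c,w \right)} = \left(\left(6^{2} - 2 c\right) - 6\right)^{2} = \left(\left(36 - 2 c\right) - 6\right)^{2} = \left(30 - 2 c\right)^{2}$)
$\frac{3831593}{d{\left(1779,U \right)}} = \frac{3831593}{4 \left(-15 + 1779\right)^{2}} = \frac{3831593}{4 \cdot 1764^{2}} = \frac{3831593}{4 \cdot 3111696} = \frac{3831593}{12446784}$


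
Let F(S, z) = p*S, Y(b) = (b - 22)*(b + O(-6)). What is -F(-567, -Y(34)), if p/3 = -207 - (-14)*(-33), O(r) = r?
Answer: -1137969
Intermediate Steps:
Y(b) = (-22 + b)*(-6 + b) (Y(b) = (b - 22)*(b - 6) = (-22 + b)*(-6 + b))
p = -2007 (p = 3*(-207 - (-14)*(-33)) = 3*(-207 - 1*462) = 3*(-207 - 462) = 3*(-669) = -2007)
F(S, z) = -2007*S
-F(-567, -Y(34)) = -(-2007)*(-567) = -1*1137969 = -1137969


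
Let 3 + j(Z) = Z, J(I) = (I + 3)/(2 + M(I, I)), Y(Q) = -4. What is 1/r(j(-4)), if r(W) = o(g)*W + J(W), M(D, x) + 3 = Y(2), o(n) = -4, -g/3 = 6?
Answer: 5/144 ≈ 0.034722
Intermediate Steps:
g = -18 (g = -3*6 = -18)
M(D, x) = -7 (M(D, x) = -3 - 4 = -7)
J(I) = -⅗ - I/5 (J(I) = (I + 3)/(2 - 7) = (3 + I)/(-5) = (3 + I)*(-⅕) = -⅗ - I/5)
j(Z) = -3 + Z
r(W) = -⅗ - 21*W/5 (r(W) = -4*W + (-⅗ - W/5) = -⅗ - 21*W/5)
1/r(j(-4)) = 1/(-⅗ - 21*(-3 - 4)/5) = 1/(-⅗ - 21/5*(-7)) = 1/(-⅗ + 147/5) = 1/(144/5) = 5/144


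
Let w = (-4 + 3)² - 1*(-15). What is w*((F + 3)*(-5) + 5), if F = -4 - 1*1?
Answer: 240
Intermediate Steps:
F = -5 (F = -4 - 1 = -5)
w = 16 (w = (-1)² + 15 = 1 + 15 = 16)
w*((F + 3)*(-5) + 5) = 16*((-5 + 3)*(-5) + 5) = 16*(-2*(-5) + 5) = 16*(10 + 5) = 16*15 = 240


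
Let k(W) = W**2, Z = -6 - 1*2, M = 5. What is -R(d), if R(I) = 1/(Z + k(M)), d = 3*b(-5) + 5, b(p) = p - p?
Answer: -1/17 ≈ -0.058824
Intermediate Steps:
b(p) = 0
Z = -8 (Z = -6 - 2 = -8)
d = 5 (d = 3*0 + 5 = 0 + 5 = 5)
R(I) = 1/17 (R(I) = 1/(-8 + 5**2) = 1/(-8 + 25) = 1/17)
-R(d) = -1*1/17 = -1/17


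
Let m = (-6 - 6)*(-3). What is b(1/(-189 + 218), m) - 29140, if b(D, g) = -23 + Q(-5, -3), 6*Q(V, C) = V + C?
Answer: -87493/3 ≈ -29164.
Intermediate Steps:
Q(V, C) = C/6 + V/6 (Q(V, C) = (V + C)/6 = (C + V)/6 = C/6 + V/6)
m = 36 (m = -12*(-3) = 36)
b(D, g) = -73/3 (b(D, g) = -23 + ((1/6)*(-3) + (1/6)*(-5)) = -23 + (-1/2 - 5/6) = -23 - 4/3 = -73/3)
b(1/(-189 + 218), m) - 29140 = -73/3 - 29140 = -87493/3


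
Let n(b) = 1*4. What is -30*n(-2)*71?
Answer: -8520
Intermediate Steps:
n(b) = 4
-30*n(-2)*71 = -30*4*71 = -120*71 = -8520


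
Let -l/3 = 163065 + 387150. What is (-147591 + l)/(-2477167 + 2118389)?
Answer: 899118/179389 ≈ 5.0121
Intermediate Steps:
l = -1650645 (l = -3*(163065 + 387150) = -3*550215 = -1650645)
(-147591 + l)/(-2477167 + 2118389) = (-147591 - 1650645)/(-2477167 + 2118389) = -1798236/(-358778) = -1798236*(-1/358778) = 899118/179389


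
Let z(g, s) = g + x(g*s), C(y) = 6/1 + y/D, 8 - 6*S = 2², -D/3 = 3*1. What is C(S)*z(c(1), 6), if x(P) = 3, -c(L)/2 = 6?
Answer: -160/3 ≈ -53.333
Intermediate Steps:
c(L) = -12 (c(L) = -2*6 = -12)
D = -9 ≈ -9.0000
S = ⅔ (S = 4/3 - ⅙*2² = 4/3 - ⅙*4 = 4/3 - ⅔ = ⅔ ≈ 0.66667)
C(y) = 6 - y/9 (C(y) = 6/1 + y/(-9) = 6*1 + y*(-⅑) = 6 - y/9)
z(g, s) = 3 + g (z(g, s) = g + 3 = 3 + g)
C(S)*z(c(1), 6) = (6 - ⅑*⅔)*(3 - 12) = (6 - 2/27)*(-9) = (160/27)*(-9) = -160/3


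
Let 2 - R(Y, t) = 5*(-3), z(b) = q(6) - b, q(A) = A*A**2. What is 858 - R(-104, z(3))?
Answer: 841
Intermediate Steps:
q(A) = A**3
z(b) = 216 - b (z(b) = 6**3 - b = 216 - b)
R(Y, t) = 17 (R(Y, t) = 2 - 5*(-3) = 2 - 1*(-15) = 2 + 15 = 17)
858 - R(-104, z(3)) = 858 - 1*17 = 858 - 17 = 841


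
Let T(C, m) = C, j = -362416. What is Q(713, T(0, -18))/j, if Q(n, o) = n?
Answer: -713/362416 ≈ -0.0019674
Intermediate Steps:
Q(713, T(0, -18))/j = 713/(-362416) = 713*(-1/362416) = -713/362416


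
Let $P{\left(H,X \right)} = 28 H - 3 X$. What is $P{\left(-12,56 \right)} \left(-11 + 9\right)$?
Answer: $1008$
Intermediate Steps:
$P{\left(H,X \right)} = - 3 X + 28 H$
$P{\left(-12,56 \right)} \left(-11 + 9\right) = \left(\left(-3\right) 56 + 28 \left(-12\right)\right) \left(-11 + 9\right) = \left(-168 - 336\right) \left(-2\right) = \left(-504\right) \left(-2\right) = 1008$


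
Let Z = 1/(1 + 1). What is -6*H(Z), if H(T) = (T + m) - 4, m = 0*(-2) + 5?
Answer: -9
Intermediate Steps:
m = 5 (m = 0 + 5 = 5)
Z = 1/2 ≈ 0.50000
H(T) = 1 + T (H(T) = (T + 5) - 4 = (5 + T) - 4 = 1 + T)
-6*H(Z) = -6*(1 + 1/2) = -6*3/2 = -9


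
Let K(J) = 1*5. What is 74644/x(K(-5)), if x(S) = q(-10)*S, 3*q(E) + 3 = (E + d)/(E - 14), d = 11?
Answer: -5374368/365 ≈ -14724.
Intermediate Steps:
q(E) = -1 + (11 + E)/(3*(-14 + E)) (q(E) = -1 + ((E + 11)/(E - 14))/3 = -1 + ((11 + E)/(-14 + E))/3 = -1 + (11 + E)/(3*(-14 + E)))
K(J) = 5
x(S) = -73*S/72 (x(S) = ((53 - 2*(-10))/(3*(-14 - 10)))*S = ((⅓)*(53 + 20)/(-24))*S = ((⅓)*(-1/24)*73)*S = -73*S/72)
74644/x(K(-5)) = 74644/((-73/72*5)) = 74644/(-365/72) = 74644*(-72/365) = -5374368/365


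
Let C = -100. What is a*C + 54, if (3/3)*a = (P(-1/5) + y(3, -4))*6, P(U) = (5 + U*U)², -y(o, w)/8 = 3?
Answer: -19674/25 ≈ -786.96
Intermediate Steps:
y(o, w) = -24 (y(o, w) = -8*3 = -24)
P(U) = (5 + U²)²
a = 5256/625 (a = ((5 + (-1/5)²)² - 24)*6 = ((5 + (-1*⅕)²)² - 24)*6 = ((5 + (-⅕)²)² - 24)*6 = ((5 + 1/25)² - 24)*6 = ((126/25)² - 24)*6 = (15876/625 - 24)*6 = (876/625)*6 = 5256/625 ≈ 8.4096)
a*C + 54 = (5256/625)*(-100) + 54 = -21024/25 + 54 = -19674/25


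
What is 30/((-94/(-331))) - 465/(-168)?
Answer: 285325/2632 ≈ 108.41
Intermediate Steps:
30/((-94/(-331))) - 465/(-168) = 30/((-94*(-1/331))) - 465*(-1/168) = 30/(94/331) + 155/56 = 30*(331/94) + 155/56 = 4965/47 + 155/56 = 285325/2632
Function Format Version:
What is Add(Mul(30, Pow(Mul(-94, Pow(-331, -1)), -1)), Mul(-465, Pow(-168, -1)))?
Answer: Rational(285325, 2632) ≈ 108.41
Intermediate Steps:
Add(Mul(30, Pow(Mul(-94, Pow(-331, -1)), -1)), Mul(-465, Pow(-168, -1))) = Add(Mul(30, Pow(Mul(-94, Rational(-1, 331)), -1)), Mul(-465, Rational(-1, 168))) = Add(Mul(30, Pow(Rational(94, 331), -1)), Rational(155, 56)) = Add(Mul(30, Rational(331, 94)), Rational(155, 56)) = Add(Rational(4965, 47), Rational(155, 56)) = Rational(285325, 2632)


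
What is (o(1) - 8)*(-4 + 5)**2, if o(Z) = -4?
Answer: -12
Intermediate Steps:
(o(1) - 8)*(-4 + 5)**2 = (-4 - 8)*(-4 + 5)**2 = -12*1**2 = -12*1 = -12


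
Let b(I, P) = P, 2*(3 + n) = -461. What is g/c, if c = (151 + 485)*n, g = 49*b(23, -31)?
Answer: 1519/148506 ≈ 0.010229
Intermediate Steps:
n = -467/2 (n = -3 + (½)*(-461) = -3 - 461/2 = -467/2 ≈ -233.50)
g = -1519 (g = 49*(-31) = -1519)
c = -148506 (c = (151 + 485)*(-467/2) = 636*(-467/2) = -148506)
g/c = -1519/(-148506) = -1519*(-1/148506) = 1519/148506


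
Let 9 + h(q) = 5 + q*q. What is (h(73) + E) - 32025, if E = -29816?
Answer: -56516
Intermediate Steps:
h(q) = -4 + q² (h(q) = -9 + (5 + q*q) = -9 + (5 + q²) = -4 + q²)
(h(73) + E) - 32025 = ((-4 + 73²) - 29816) - 32025 = ((-4 + 5329) - 29816) - 32025 = (5325 - 29816) - 32025 = -24491 - 32025 = -56516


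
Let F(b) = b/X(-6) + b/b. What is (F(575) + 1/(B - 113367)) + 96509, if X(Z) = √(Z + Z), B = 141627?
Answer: 2727372601/28260 - 575*I*√3/6 ≈ 96510.0 - 165.99*I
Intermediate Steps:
X(Z) = √2*√Z (X(Z) = √(2*Z) = √2*√Z)
F(b) = 1 - I*b*√3/6 (F(b) = b/((√2*√(-6))) + b/b = b/((√2*(I*√6))) + 1 = b/((2*I*√3)) + 1 = b*(-I*√3/6) + 1 = -I*b*√3/6 + 1 = 1 - I*b*√3/6)
(F(575) + 1/(B - 113367)) + 96509 = ((1 - ⅙*I*575*√3) + 1/(141627 - 113367)) + 96509 = ((1 - 575*I*√3/6) + 1/28260) + 96509 = (28261/28260 - 575*I*√3/6) + 96509 = 2727372601/28260 - 575*I*√3/6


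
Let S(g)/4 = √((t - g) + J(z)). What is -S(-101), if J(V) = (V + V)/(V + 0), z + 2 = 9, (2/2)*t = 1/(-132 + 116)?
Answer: -3*√183 ≈ -40.583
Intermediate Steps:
t = -1/16 (t = 1/(-132 + 116) = 1/(-16) = -1/16 ≈ -0.062500)
z = 7 (z = -2 + 9 = 7)
J(V) = 2 (J(V) = (2*V)/V = 2)
S(g) = 4*√(31/16 - g) (S(g) = 4*√((-1/16 - g) + 2) = 4*√(31/16 - g))
-S(-101) = -√(31 - 16*(-101)) = -√(31 + 1616) = -√1647 = -3*√183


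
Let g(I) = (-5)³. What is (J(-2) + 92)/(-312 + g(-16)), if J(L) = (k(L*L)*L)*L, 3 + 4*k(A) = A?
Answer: -93/437 ≈ -0.21281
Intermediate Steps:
k(A) = -¾ + A/4
J(L) = L²*(-¾ + L²/4) (J(L) = ((-¾ + (L*L)/4)*L)*L = ((-¾ + L²/4)*L)*L = (L*(-¾ + L²/4))*L = L²*(-¾ + L²/4))
g(I) = -125
(J(-2) + 92)/(-312 + g(-16)) = ((¼)*(-2)²*(-3 + (-2)²) + 92)/(-312 - 125) = ((¼)*4*(-3 + 4) + 92)/(-437) = ((¼)*4*1 + 92)*(-1/437) = (1 + 92)*(-1/437) = 93*(-1/437) = -93/437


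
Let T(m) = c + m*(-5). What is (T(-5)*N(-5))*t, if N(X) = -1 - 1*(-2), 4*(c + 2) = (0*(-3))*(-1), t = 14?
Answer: 322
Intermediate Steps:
c = -2 (c = -2 + ((0*(-3))*(-1))/4 = -2 + (0*(-1))/4 = -2 + (¼)*0 = -2 + 0 = -2)
N(X) = 1 (N(X) = -1 + 2 = 1)
T(m) = -2 - 5*m (T(m) = -2 + m*(-5) = -2 - 5*m)
(T(-5)*N(-5))*t = ((-2 - 5*(-5))*1)*14 = ((-2 + 25)*1)*14 = (23*1)*14 = 23*14 = 322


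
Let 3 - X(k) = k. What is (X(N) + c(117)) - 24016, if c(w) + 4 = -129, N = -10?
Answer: -24136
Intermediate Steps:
X(k) = 3 - k
c(w) = -133 (c(w) = -4 - 129 = -133)
(X(N) + c(117)) - 24016 = ((3 - 1*(-10)) - 133) - 24016 = ((3 + 10) - 133) - 24016 = (13 - 133) - 24016 = -120 - 24016 = -24136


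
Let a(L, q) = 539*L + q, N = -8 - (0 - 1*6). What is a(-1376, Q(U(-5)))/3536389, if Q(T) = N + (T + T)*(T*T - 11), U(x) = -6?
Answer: -741966/3536389 ≈ -0.20981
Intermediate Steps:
N = -2 (N = -8 - (0 - 6) = -8 - 1*(-6) = -8 + 6 = -2)
Q(T) = -2 + 2*T*(-11 + T²) (Q(T) = -2 + (T + T)*(T*T - 11) = -2 + (2*T)*(T² - 11) = -2 + (2*T)*(-11 + T²) = -2 + 2*T*(-11 + T²))
a(L, q) = q + 539*L
a(-1376, Q(U(-5)))/3536389 = ((-2 - 22*(-6) + 2*(-6)³) + 539*(-1376))/3536389 = ((-2 + 132 + 2*(-216)) - 741664)*(1/3536389) = ((-2 + 132 - 432) - 741664)*(1/3536389) = (-302 - 741664)*(1/3536389) = -741966*1/3536389 = -741966/3536389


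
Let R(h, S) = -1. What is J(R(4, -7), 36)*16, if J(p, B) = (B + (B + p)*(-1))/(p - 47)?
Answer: -⅓ ≈ -0.33333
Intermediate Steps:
J(p, B) = -p/(-47 + p) (J(p, B) = (B + (-B - p))/(-47 + p) = (-p)/(-47 + p) = -p/(-47 + p))
J(R(4, -7), 36)*16 = -1*(-1)/(-47 - 1)*16 = -1*(-1)/(-48)*16 = -1*(-1)*(-1/48)*16 = -1/48*16 = -⅓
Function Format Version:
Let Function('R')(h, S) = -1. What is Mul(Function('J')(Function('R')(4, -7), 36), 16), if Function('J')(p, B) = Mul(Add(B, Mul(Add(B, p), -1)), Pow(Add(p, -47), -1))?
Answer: Rational(-1, 3) ≈ -0.33333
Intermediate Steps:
Function('J')(p, B) = Mul(-1, p, Pow(Add(-47, p), -1)) (Function('J')(p, B) = Mul(Add(B, Add(Mul(-1, B), Mul(-1, p))), Pow(Add(-47, p), -1)) = Mul(Mul(-1, p), Pow(Add(-47, p), -1)) = Mul(-1, p, Pow(Add(-47, p), -1)))
Mul(Function('J')(Function('R')(4, -7), 36), 16) = Mul(Mul(-1, -1, Pow(Add(-47, -1), -1)), 16) = Mul(Mul(-1, -1, Pow(-48, -1)), 16) = Mul(Mul(-1, -1, Rational(-1, 48)), 16) = Mul(Rational(-1, 48), 16) = Rational(-1, 3)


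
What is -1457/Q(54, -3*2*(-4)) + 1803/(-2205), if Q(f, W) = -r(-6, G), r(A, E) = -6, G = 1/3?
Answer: -119389/490 ≈ -243.65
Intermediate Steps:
G = ⅓ ≈ 0.33333
Q(f, W) = 6 (Q(f, W) = -1*(-6) = 6)
-1457/Q(54, -3*2*(-4)) + 1803/(-2205) = -1457/6 + 1803/(-2205) = -1457*⅙ + 1803*(-1/2205) = -1457/6 - 601/735 = -119389/490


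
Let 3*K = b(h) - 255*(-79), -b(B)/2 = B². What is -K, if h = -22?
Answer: -19177/3 ≈ -6392.3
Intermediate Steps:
b(B) = -2*B²
K = 19177/3 (K = (-2*(-22)² - 255*(-79))/3 = (-2*484 + 20145)/3 = (-968 + 20145)/3 = (⅓)*19177 = 19177/3 ≈ 6392.3)
-K = -1*19177/3 = -19177/3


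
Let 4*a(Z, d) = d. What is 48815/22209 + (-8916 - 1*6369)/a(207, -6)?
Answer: 226358525/22209 ≈ 10192.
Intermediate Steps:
a(Z, d) = d/4
48815/22209 + (-8916 - 1*6369)/a(207, -6) = 48815/22209 + (-8916 - 1*6369)/(((¼)*(-6))) = 48815*(1/22209) + (-8916 - 6369)/(-3/2) = 48815/22209 - 15285*(-⅔) = 48815/22209 + 10190 = 226358525/22209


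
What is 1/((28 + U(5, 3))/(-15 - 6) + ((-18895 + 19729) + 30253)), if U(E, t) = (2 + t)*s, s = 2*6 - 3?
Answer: 21/652754 ≈ 3.2171e-5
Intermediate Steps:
s = 9 (s = 12 - 3 = 9)
U(E, t) = 18 + 9*t (U(E, t) = (2 + t)*9 = 18 + 9*t)
1/((28 + U(5, 3))/(-15 - 6) + ((-18895 + 19729) + 30253)) = 1/((28 + (18 + 9*3))/(-15 - 6) + ((-18895 + 19729) + 30253)) = 1/((28 + (18 + 27))/(-21) + (834 + 30253)) = 1/((28 + 45)*(-1/21) + 31087) = 1/(73*(-1/21) + 31087) = 1/(-73/21 + 31087) = 1/(652754/21) = 21/652754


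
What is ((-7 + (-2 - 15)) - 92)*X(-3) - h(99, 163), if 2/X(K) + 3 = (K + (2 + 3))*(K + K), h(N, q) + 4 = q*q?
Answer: -398243/15 ≈ -26550.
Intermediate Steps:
h(N, q) = -4 + q**2 (h(N, q) = -4 + q*q = -4 + q**2)
X(K) = 2/(-3 + 2*K*(5 + K)) (X(K) = 2/(-3 + (K + (2 + 3))*(K + K)) = 2/(-3 + (K + 5)*(2*K)) = 2/(-3 + (5 + K)*(2*K)) = 2/(-3 + 2*K*(5 + K)))
((-7 + (-2 - 15)) - 92)*X(-3) - h(99, 163) = ((-7 + (-2 - 15)) - 92)*(2/(-3 + 2*(-3)**2 + 10*(-3))) - (-4 + 163**2) = ((-7 - 17) - 92)*(2/(-3 + 2*9 - 30)) - (-4 + 26569) = (-24 - 92)*(2/(-3 + 18 - 30)) - 1*26565 = -232/(-15) - 26565 = -232*(-1)/15 - 26565 = -116*(-2/15) - 26565 = 232/15 - 26565 = -398243/15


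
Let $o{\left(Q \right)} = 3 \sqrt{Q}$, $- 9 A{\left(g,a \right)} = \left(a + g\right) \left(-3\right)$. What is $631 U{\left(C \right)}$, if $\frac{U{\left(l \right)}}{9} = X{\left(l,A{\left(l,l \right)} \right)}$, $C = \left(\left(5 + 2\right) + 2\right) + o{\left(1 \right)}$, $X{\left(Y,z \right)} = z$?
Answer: $45432$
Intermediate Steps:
$A{\left(g,a \right)} = \frac{a}{3} + \frac{g}{3}$ ($A{\left(g,a \right)} = - \frac{\left(a + g\right) \left(-3\right)}{9} = - \frac{- 3 a - 3 g}{9} = \frac{a}{3} + \frac{g}{3}$)
$C = 12$ ($C = \left(\left(5 + 2\right) + 2\right) + 3 \sqrt{1} = \left(7 + 2\right) + 3 \cdot 1 = 9 + 3 = 12$)
$U{\left(l \right)} = 6 l$ ($U{\left(l \right)} = 9 \left(\frac{l}{3} + \frac{l}{3}\right) = 9 \frac{2 l}{3} = 6 l$)
$631 U{\left(C \right)} = 631 \cdot 6 \cdot 12 = 631 \cdot 72 = 45432$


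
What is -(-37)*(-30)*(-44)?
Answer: 48840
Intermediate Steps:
-(-37)*(-30)*(-44) = -37*30*(-44) = -1110*(-44) = 48840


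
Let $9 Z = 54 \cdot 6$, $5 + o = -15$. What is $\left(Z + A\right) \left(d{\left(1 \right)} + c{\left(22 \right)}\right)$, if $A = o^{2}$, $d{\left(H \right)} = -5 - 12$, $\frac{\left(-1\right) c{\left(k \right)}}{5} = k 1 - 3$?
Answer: $-48832$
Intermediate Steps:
$o = -20$ ($o = -5 - 15 = -20$)
$c{\left(k \right)} = 15 - 5 k$ ($c{\left(k \right)} = - 5 \left(k 1 - 3\right) = - 5 \left(k - 3\right) = - 5 \left(-3 + k\right) = 15 - 5 k$)
$Z = 36$ ($Z = \frac{54 \cdot 6}{9} = \frac{1}{9} \cdot 324 = 36$)
$d{\left(H \right)} = -17$ ($d{\left(H \right)} = -5 - 12 = -17$)
$A = 400$ ($A = \left(-20\right)^{2} = 400$)
$\left(Z + A\right) \left(d{\left(1 \right)} + c{\left(22 \right)}\right) = \left(36 + 400\right) \left(-17 + \left(15 - 110\right)\right) = 436 \left(-17 + \left(15 - 110\right)\right) = 436 \left(-17 - 95\right) = 436 \left(-112\right) = -48832$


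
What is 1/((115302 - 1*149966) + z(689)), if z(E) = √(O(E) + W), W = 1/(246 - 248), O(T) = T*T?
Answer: -69328/2402236351 - √1898882/2402236351 ≈ -2.9433e-5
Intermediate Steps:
O(T) = T²
W = -½ (W = 1/(-2) = -½ ≈ -0.50000)
z(E) = √(-½ + E²) (z(E) = √(E² - ½) = √(-½ + E²))
1/((115302 - 1*149966) + z(689)) = 1/((115302 - 1*149966) + √(-2 + 4*689²)/2) = 1/((115302 - 149966) + √(-2 + 4*474721)/2) = 1/(-34664 + √(-2 + 1898884)/2) = 1/(-34664 + √1898882/2)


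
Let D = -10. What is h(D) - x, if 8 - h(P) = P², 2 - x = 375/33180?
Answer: -207903/2212 ≈ -93.989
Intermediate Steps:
x = 4399/2212 (x = 2 - 375/33180 = 2 - 1*25/2212 = 2 - 25/2212 = 4399/2212 ≈ 1.9887)
h(P) = 8 - P²
h(D) - x = (8 - 1*(-10)²) - 1*4399/2212 = (8 - 1*100) - 4399/2212 = (8 - 100) - 4399/2212 = -92 - 4399/2212 = -207903/2212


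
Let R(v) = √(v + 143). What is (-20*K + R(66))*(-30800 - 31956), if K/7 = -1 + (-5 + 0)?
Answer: -52715040 - 62756*√209 ≈ -5.3622e+7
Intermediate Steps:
K = -42 (K = 7*(-1 + (-5 + 0)) = 7*(-1 - 5) = 7*(-6) = -42)
R(v) = √(143 + v)
(-20*K + R(66))*(-30800 - 31956) = (-20*(-42) + √(143 + 66))*(-30800 - 31956) = (840 + √209)*(-62756) = -52715040 - 62756*√209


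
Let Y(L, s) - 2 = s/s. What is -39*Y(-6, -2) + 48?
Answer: -69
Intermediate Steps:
Y(L, s) = 3 (Y(L, s) = 2 + s/s = 2 + 1 = 3)
-39*Y(-6, -2) + 48 = -39*3 + 48 = -117 + 48 = -69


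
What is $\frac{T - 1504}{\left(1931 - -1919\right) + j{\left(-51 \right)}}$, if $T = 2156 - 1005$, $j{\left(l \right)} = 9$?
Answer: $- \frac{353}{3859} \approx -0.091475$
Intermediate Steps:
$T = 1151$ ($T = 2156 - 1005 = 1151$)
$\frac{T - 1504}{\left(1931 - -1919\right) + j{\left(-51 \right)}} = \frac{1151 - 1504}{\left(1931 - -1919\right) + 9} = - \frac{353}{\left(1931 + 1919\right) + 9} = - \frac{353}{3850 + 9} = - \frac{353}{3859}$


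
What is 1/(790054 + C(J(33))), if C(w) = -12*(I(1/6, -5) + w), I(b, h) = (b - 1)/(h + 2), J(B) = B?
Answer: 3/2368964 ≈ 1.2664e-6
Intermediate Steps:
I(b, h) = (-1 + b)/(2 + h)
C(w) = -10/3 - 12*w (C(w) = -12*((-1 + 1/6)/(2 - 5) + w) = -12*((-1 + 1/6)/(-3) + w) = -12*(-1/3*(-5/6) + w) = -12*(5/18 + w) = -10/3 - 12*w)
1/(790054 + C(J(33))) = 1/(790054 + (-10/3 - 12*33)) = 1/(790054 + (-10/3 - 396)) = 1/(790054 - 1198/3) = 1/(2368964/3) = 3/2368964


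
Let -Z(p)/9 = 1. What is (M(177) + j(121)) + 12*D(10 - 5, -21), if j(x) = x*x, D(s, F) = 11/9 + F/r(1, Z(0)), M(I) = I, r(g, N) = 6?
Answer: 44372/3 ≈ 14791.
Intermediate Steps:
Z(p) = -9 (Z(p) = -9*1 = -9)
D(s, F) = 11/9 + F/6
j(x) = x**2
(M(177) + j(121)) + 12*D(10 - 5, -21) = (177 + 121**2) + 12*(11/9 + (1/6)*(-21)) = (177 + 14641) + 12*(11/9 - 7/2) = 14818 + 12*(-41/18) = 14818 - 82/3 = 44372/3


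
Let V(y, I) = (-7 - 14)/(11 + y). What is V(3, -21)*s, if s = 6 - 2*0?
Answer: -9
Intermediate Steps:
V(y, I) = -21/(11 + y)
s = 6 (s = 6 + 0 = 6)
V(3, -21)*s = -21/(11 + 3)*6 = -21/14*6 = -21*1/14*6 = -3/2*6 = -9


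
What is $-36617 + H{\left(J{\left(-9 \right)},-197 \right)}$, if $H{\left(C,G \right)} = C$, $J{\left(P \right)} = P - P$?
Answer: $-36617$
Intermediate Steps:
$J{\left(P \right)} = 0$
$-36617 + H{\left(J{\left(-9 \right)},-197 \right)} = -36617 + 0 = -36617$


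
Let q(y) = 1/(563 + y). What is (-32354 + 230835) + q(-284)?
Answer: 55376200/279 ≈ 1.9848e+5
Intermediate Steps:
(-32354 + 230835) + q(-284) = (-32354 + 230835) + 1/(563 - 284) = 198481 + 1/279 = 55376200/279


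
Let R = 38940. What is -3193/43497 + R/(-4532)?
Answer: -38823724/4480191 ≈ -8.6656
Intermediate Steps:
-3193/43497 + R/(-4532) = -3193/43497 + 38940/(-4532) = -3193*1/43497 + 38940*(-1/4532) = -3193/43497 - 885/103 = -38823724/4480191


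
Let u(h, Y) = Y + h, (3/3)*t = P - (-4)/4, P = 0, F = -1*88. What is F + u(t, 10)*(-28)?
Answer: -396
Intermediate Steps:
F = -88
t = 1 (t = 0 - (-4)/4 = 0 - 1*(-1) = 0 + 1 = 1)
F + u(t, 10)*(-28) = -88 + (10 + 1)*(-28) = -88 + 11*(-28) = -88 - 308 = -396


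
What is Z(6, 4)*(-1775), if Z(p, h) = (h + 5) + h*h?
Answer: -44375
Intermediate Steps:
Z(p, h) = 5 + h + h² (Z(p, h) = (5 + h) + h² = 5 + h + h²)
Z(6, 4)*(-1775) = (5 + 4 + 4²)*(-1775) = (5 + 4 + 16)*(-1775) = 25*(-1775) = -44375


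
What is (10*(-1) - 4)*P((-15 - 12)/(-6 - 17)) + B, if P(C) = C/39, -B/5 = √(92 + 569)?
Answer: -126/299 - 5*√661 ≈ -128.97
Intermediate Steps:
B = -5*√661 (B = -5*√(92 + 569) = -5*√661 ≈ -128.55)
P(C) = C/39 (P(C) = C*(1/39) = C/39)
(10*(-1) - 4)*P((-15 - 12)/(-6 - 17)) + B = (10*(-1) - 4)*(((-15 - 12)/(-6 - 17))/39) - 5*√661 = (-10 - 4)*((-27/(-23))/39) - 5*√661 = -14*(-27*(-1/23))/39 - 5*√661 = -14*27/(39*23) - 5*√661 = -14*9/299 - 5*√661 = -126/299 - 5*√661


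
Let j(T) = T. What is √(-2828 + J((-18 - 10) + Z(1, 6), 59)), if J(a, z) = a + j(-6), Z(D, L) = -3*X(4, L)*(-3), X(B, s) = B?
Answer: 3*I*√314 ≈ 53.16*I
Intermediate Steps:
Z(D, L) = 36 (Z(D, L) = -3*4*(-3) = -12*(-3) = 36)
J(a, z) = -6 + a (J(a, z) = a - 6 = -6 + a)
√(-2828 + J((-18 - 10) + Z(1, 6), 59)) = √(-2828 + (-6 + ((-18 - 10) + 36))) = √(-2828 + (-6 + (-28 + 36))) = √(-2828 + (-6 + 8)) = √(-2828 + 2) = √(-2826) = 3*I*√314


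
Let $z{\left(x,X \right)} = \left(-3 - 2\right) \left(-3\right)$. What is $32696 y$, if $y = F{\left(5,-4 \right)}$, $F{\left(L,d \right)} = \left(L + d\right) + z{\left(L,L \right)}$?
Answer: $523136$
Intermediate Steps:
$z{\left(x,X \right)} = 15$ ($z{\left(x,X \right)} = \left(-5\right) \left(-3\right) = 15$)
$F{\left(L,d \right)} = 15 + L + d$ ($F{\left(L,d \right)} = \left(L + d\right) + 15 = 15 + L + d$)
$y = 16$ ($y = 15 + 5 - 4 = 16$)
$32696 y = 32696 \cdot 16 = 523136$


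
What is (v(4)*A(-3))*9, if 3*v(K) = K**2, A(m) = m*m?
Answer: 432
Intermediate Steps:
A(m) = m**2
v(K) = K**2/3
(v(4)*A(-3))*9 = (((1/3)*4**2)*(-3)**2)*9 = (((1/3)*16)*9)*9 = ((16/3)*9)*9 = 48*9 = 432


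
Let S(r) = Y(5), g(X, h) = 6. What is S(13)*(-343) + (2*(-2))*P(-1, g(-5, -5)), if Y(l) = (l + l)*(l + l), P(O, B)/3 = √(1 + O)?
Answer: -34300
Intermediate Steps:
P(O, B) = 3*√(1 + O)
Y(l) = 4*l² (Y(l) = (2*l)*(2*l) = 4*l²)
S(r) = 100 (S(r) = 4*5² = 4*25 = 100)
S(13)*(-343) + (2*(-2))*P(-1, g(-5, -5)) = 100*(-343) + (2*(-2))*(3*√(1 - 1)) = -34300 - 12*√0 = -34300 - 12*0 = -34300 - 4*0 = -34300 + 0 = -34300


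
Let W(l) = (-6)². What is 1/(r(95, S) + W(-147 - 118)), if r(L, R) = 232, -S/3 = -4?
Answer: 1/268 ≈ 0.0037313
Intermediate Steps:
S = 12 (S = -3*(-4) = 12)
W(l) = 36
1/(r(95, S) + W(-147 - 118)) = 1/(232 + 36) = 1/268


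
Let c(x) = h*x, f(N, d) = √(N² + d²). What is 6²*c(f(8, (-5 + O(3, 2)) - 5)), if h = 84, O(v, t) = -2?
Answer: 12096*√13 ≈ 43613.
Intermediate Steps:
c(x) = 84*x
6²*c(f(8, (-5 + O(3, 2)) - 5)) = 6²*(84*√(8² + ((-5 - 2) - 5)²)) = 36*(84*√(64 + (-7 - 5)²)) = 36*(84*√(64 + (-12)²)) = 36*(84*√(64 + 144)) = 36*(84*√208) = 36*(84*(4*√13)) = 36*(336*√13) = 12096*√13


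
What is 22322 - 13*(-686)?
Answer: 31240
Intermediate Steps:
22322 - 13*(-686) = 22322 + 8918 = 31240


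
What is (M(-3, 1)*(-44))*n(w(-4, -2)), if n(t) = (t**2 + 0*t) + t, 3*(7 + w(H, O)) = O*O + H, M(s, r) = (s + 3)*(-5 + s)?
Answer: 0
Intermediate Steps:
M(s, r) = (-5 + s)*(3 + s) (M(s, r) = (3 + s)*(-5 + s) = (-5 + s)*(3 + s))
w(H, O) = -7 + H/3 + O**2/3 (w(H, O) = -7 + (O*O + H)/3 = -7 + (O**2 + H)/3 = -7 + (H + O**2)/3 = -7 + (H/3 + O**2/3) = -7 + H/3 + O**2/3)
n(t) = t + t**2 (n(t) = (t**2 + 0) + t = t**2 + t = t + t**2)
(M(-3, 1)*(-44))*n(w(-4, -2)) = ((-15 + (-3)**2 - 2*(-3))*(-44))*((-7 + (1/3)*(-4) + (1/3)*(-2)**2)*(1 + (-7 + (1/3)*(-4) + (1/3)*(-2)**2))) = ((-15 + 9 + 6)*(-44))*((-7 - 4/3 + (1/3)*4)*(1 + (-7 - 4/3 + (1/3)*4))) = (0*(-44))*((-7 - 4/3 + 4/3)*(1 + (-7 - 4/3 + 4/3))) = 0*(-7*(1 - 7)) = 0*(-7*(-6)) = 0*42 = 0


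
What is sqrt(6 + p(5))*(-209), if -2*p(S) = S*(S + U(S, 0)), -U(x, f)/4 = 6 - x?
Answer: -209*sqrt(14)/2 ≈ -391.00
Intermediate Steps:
U(x, f) = -24 + 4*x (U(x, f) = -4*(6 - x) = -24 + 4*x)
p(S) = -S*(-24 + 5*S)/2 (p(S) = -S*(S + (-24 + 4*S))/2 = -S*(-24 + 5*S)/2)
sqrt(6 + p(5))*(-209) = sqrt(6 + (1/2)*5*(24 - 5*5))*(-209) = sqrt(6 + (1/2)*5*(24 - 25))*(-209) = sqrt(6 + (1/2)*5*(-1))*(-209) = sqrt(6 - 5/2)*(-209) = sqrt(7/2)*(-209) = (sqrt(14)/2)*(-209) = -209*sqrt(14)/2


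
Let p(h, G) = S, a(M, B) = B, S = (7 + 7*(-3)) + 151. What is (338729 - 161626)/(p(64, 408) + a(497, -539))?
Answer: -177103/402 ≈ -440.55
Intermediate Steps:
S = 137 (S = (7 - 21) + 151 = -14 + 151 = 137)
p(h, G) = 137
(338729 - 161626)/(p(64, 408) + a(497, -539)) = (338729 - 161626)/(137 - 539) = 177103/(-402) = 177103*(-1/402) = -177103/402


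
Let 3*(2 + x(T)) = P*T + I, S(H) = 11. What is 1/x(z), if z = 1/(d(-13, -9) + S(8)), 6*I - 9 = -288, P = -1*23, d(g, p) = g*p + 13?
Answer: -846/14851 ≈ -0.056966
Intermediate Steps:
d(g, p) = 13 + g*p
P = -23
I = -93/2 (I = 3/2 + (⅙)*(-288) = 3/2 - 48 = -93/2 ≈ -46.500)
z = 1/141 (z = 1/((13 - 13*(-9)) + 11) = 1/((13 + 117) + 11) = 1/(130 + 11) = 1/141 ≈ 0.0070922)
x(T) = -35/2 - 23*T/3 (x(T) = -2 + (-23*T - 93/2)/3 = -2 + (-93/2 - 23*T)/3 = -2 + (-31/2 - 23*T/3) = -35/2 - 23*T/3)
1/x(z) = 1/(-35/2 - 23/3*1/141) = 1/(-35/2 - 23/423) = 1/(-14851/846) = -846/14851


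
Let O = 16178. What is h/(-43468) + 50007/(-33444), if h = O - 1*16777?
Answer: -89736305/60572658 ≈ -1.4815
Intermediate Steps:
h = -599 (h = 16178 - 1*16777 = 16178 - 16777 = -599)
h/(-43468) + 50007/(-33444) = -599/(-43468) + 50007/(-33444) = -599*(-1/43468) + 50007*(-1/33444) = 599/43468 - 16669/11148 = -89736305/60572658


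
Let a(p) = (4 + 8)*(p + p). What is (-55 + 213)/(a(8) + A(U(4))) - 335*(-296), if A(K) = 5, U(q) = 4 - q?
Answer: 19534678/197 ≈ 99161.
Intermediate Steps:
a(p) = 24*p (a(p) = 12*(2*p) = 24*p)
(-55 + 213)/(a(8) + A(U(4))) - 335*(-296) = (-55 + 213)/(24*8 + 5) - 335*(-296) = 158/(192 + 5) + 99160 = 158/197 + 99160 = 19534678/197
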